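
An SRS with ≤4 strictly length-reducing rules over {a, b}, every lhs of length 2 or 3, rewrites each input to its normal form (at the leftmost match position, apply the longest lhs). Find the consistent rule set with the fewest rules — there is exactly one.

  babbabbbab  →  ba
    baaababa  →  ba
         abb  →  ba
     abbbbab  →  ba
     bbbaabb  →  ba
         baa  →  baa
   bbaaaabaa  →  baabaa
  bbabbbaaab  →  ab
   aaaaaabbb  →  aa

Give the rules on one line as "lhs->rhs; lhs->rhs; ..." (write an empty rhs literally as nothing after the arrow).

  | babbabbbab => aababbbab => aaaabbab => babbab => aabab => aaaa => ba
  | baaababa => bbbaba => ababa => aaaa => ba
  | abb => ba
  | abbbbab => babbab => aabab => aaaa => ba

aaa->b; abb->ba; bab->aa; bb->a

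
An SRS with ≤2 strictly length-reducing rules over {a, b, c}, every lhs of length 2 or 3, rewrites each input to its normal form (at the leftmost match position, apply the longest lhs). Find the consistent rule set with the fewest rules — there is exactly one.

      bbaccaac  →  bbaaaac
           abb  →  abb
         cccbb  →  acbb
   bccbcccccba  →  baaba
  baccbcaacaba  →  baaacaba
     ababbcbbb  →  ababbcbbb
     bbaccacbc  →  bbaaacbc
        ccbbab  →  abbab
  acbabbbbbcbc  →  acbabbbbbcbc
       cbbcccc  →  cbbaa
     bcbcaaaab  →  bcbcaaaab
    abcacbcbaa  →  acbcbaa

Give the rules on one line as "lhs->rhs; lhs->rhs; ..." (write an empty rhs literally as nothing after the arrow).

  | bbaccaac => bbaaaac
  | abb
  | cccbb => acbb
  | bccbcccccba => babcccccba => bccccba => baccba => baaba

abc->; cc->a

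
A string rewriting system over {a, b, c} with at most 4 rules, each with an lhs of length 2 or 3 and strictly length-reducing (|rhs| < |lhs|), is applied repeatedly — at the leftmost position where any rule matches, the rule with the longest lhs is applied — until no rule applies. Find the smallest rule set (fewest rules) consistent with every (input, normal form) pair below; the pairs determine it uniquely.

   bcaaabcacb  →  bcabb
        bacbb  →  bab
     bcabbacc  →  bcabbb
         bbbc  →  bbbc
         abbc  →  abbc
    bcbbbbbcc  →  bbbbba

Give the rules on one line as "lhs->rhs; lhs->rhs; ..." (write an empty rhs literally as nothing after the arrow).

aab->bc; baa->bb; cb->; cc->a

  | bcaaabcacb => bcabccacb => bcabaacb => bcabbcb => bcabb
  | bacbb => bab
  | bcabbacc => bcabbaa => bcabbb
  | bbbc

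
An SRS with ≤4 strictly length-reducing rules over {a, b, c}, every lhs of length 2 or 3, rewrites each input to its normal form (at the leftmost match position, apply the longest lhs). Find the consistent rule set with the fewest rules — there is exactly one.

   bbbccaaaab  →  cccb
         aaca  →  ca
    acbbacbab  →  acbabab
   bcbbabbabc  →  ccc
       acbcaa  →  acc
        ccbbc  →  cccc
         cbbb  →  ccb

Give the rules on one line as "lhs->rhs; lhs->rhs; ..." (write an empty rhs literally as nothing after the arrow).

  | bbbccaaaab => cbccaaaab => cccaaaab => cccaab => cccb
  | aaca => ca
  | acbbacbab => accacbab => acbabab
  | bcbbabbabc => cbbabbabc => ccabbabc => ccacabc => cbaabc => cbbc => ccc

aa->; bb->c; bc->c; cac->ba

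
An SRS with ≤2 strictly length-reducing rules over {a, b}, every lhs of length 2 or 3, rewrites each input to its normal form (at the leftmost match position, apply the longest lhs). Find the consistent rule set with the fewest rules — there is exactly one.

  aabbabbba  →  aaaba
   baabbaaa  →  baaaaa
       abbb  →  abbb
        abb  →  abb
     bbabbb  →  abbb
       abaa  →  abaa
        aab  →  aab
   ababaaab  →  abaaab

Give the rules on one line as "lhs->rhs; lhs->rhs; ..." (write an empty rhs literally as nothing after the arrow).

bab->b; bba->a

  | aabbabbba => aaabbba => aaaba
  | baabbaaa => baaaaa
  | abbb
  | abb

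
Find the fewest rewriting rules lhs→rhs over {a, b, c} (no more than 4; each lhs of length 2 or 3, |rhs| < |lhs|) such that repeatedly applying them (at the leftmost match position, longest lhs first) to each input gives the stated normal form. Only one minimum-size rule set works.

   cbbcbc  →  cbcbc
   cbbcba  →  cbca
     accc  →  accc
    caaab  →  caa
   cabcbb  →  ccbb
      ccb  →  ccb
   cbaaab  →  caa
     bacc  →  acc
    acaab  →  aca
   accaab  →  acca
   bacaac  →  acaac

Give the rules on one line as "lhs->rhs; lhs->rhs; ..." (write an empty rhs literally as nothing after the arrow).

ab->; ba->a; bbc->bc

  | cbbcbc => cbcbc
  | cbbcba => cbcba => cbca
  | accc
  | caaab => caa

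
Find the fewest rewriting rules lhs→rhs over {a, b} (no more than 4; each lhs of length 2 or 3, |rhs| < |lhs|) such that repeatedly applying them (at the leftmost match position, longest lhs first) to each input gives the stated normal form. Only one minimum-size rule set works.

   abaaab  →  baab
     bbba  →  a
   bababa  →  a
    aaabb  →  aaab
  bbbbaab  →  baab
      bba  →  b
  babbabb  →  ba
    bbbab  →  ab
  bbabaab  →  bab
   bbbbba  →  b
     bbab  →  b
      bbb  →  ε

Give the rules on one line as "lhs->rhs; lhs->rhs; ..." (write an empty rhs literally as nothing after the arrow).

  | abaaab => baab
  | bbba => a
  | bababa => bbba => a
  | aaabb => aaab

aba->b; bb->b; bba->b; bbb->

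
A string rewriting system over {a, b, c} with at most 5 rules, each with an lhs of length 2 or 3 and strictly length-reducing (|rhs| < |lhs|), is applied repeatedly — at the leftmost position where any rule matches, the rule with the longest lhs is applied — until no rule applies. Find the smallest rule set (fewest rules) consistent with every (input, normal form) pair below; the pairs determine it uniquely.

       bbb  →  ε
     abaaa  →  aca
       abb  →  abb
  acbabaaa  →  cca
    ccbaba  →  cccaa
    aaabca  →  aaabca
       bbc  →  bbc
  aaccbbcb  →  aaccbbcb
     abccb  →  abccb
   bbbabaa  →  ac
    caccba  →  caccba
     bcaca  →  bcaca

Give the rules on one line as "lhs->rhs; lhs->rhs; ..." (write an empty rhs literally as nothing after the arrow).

  | bbb => ε
  | abaaa => aca
  | abb
  | acbabaaa => baabaaa => cbaaa => cca

acb->ba; baa->c; bab->ca; bbb->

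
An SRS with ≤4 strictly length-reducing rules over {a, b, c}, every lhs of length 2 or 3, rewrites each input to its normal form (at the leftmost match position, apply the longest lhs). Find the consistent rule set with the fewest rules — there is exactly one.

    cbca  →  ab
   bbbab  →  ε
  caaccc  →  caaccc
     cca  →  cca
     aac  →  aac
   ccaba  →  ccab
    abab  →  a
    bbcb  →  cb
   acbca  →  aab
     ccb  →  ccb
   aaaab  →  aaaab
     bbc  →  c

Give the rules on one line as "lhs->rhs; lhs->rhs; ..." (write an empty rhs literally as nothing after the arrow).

  | cbca => aba => ab
  | bbbab => bab => bb => ε
  | caaccc
  | cca

ba->b; bb->; cbc->ab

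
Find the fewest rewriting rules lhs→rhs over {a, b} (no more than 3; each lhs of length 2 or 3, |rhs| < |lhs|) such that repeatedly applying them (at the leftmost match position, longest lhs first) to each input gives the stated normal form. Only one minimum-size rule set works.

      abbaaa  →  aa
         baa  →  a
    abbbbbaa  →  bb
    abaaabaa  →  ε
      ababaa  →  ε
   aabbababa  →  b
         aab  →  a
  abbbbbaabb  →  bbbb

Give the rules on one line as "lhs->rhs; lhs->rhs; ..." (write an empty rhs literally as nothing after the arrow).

  | abbaaa => baaa => aa
  | baa => a
  | abbbbbaa => bbbbaa => bbba => bb
  | abaaabaa => baabaa => abaa => ba => ε

ab->; aba->b; ba->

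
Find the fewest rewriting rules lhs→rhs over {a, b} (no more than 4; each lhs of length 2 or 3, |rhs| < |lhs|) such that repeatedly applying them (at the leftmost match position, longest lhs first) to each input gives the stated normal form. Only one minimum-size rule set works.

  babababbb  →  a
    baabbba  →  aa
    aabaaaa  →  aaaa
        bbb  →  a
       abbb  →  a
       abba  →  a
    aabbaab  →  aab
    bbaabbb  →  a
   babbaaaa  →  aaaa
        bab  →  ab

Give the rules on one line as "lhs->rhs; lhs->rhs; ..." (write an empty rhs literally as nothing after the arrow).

aba->ba; ba->a; bbb->ba

  | babababbb => abababbb => bababbb => ababbb => babbb => abbb => aba => ba => a
  | baabbba => aabbba => aabaa => abaa => baa => aa
  | aabaaaa => abaaaa => baaaa => aaaa
  | bbb => ba => a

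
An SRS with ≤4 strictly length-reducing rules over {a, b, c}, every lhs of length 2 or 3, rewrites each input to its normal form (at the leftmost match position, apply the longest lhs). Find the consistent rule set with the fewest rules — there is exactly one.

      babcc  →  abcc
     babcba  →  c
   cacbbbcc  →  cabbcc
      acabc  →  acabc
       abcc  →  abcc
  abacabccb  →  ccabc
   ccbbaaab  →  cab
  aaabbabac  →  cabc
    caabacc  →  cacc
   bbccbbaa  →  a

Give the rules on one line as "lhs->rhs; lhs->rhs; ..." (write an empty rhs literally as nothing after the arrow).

  | babcc => abcc
  | babcba => abcba => aba => aa => c
  | cacbbbcc => cabbcc
  | acabc

aa->c; ba->a; bba->b; cb->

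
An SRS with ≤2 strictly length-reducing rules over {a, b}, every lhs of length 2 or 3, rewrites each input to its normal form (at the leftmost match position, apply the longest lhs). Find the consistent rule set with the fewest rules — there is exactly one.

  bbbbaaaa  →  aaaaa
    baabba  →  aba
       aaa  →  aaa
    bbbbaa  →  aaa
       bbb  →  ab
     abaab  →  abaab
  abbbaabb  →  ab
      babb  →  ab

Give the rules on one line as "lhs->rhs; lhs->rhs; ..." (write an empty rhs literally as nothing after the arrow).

  | bbbbaaaa => abbaaaa => bbaaaa => aaaaa
  | baabba => babba => bbba => aba
  | aaa
  | bbbbaa => abbaa => bbaa => aaa

abb->bb; bb->a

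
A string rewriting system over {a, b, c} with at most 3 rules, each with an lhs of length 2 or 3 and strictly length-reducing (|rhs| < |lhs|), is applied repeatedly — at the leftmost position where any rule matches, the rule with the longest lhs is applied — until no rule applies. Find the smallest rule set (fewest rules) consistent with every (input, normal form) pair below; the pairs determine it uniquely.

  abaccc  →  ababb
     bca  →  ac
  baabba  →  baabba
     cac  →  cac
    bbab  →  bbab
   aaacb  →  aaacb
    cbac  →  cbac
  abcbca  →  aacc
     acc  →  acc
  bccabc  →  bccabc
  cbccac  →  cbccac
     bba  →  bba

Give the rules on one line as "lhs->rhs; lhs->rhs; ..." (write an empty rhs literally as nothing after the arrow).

  | abaccc => ababb
  | bca => ac
  | baabba
  | cac

bca->ac; ccc->bb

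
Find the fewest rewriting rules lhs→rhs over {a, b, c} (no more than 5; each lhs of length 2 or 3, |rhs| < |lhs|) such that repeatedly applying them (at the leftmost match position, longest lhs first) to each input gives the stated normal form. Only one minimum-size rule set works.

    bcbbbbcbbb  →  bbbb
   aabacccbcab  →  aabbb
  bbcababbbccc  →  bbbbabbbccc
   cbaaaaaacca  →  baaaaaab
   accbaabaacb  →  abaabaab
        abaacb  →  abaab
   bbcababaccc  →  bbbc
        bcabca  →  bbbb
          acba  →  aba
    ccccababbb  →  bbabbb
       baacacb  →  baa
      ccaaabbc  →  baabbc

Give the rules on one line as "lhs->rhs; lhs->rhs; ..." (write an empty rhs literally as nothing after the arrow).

  | bcbbbbcbbb => bbbcbbb => bbbb
  | aabacccbcab => aaccbcab => aacbcab => aabcab => aabbb
  | bbcababbbccc => bbbbabbbccc
  | cbaaaaaacca => baaaaaacca => baaaaaacb => baaaaaab

bac->; bcb->; ca->b; cb->b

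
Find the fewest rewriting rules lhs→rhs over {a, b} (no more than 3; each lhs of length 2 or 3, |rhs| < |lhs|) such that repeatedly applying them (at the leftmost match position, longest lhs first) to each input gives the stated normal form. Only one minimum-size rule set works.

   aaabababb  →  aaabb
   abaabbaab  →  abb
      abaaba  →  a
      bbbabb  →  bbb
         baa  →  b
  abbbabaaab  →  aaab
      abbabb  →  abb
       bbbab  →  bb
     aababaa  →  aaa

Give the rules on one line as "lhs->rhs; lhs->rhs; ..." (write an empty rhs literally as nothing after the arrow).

  | aaabababb => aaabbabb => aaabb
  | abaabbaab => ababbaab => abbbaab => abab => abb
  | abaaba => ababa => abba => a
  | bbbabb => bbb

ba->b; bba->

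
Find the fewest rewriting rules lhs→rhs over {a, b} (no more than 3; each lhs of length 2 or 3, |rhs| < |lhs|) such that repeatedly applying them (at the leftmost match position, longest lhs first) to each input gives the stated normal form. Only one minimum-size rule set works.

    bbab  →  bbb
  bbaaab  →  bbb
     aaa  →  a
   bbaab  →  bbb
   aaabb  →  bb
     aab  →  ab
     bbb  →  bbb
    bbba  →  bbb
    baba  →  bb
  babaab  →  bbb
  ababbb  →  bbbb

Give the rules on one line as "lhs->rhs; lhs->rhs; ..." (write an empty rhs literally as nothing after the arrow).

  | bbab => bbb
  | bbaaab => bbaab => bbab => bbb
  | aaa => aa => a
  | bbaab => bbab => bbb

aa->a; abb->bb; ba->b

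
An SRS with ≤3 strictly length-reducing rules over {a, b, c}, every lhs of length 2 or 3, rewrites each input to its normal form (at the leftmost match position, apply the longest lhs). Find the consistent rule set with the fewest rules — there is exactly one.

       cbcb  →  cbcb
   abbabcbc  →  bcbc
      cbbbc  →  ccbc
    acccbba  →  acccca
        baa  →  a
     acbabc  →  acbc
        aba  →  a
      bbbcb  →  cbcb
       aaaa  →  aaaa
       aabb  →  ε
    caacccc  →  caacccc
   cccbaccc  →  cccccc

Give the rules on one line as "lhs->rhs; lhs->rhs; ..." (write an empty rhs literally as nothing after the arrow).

  | cbcb
  | abbabcbc => babcbc => bcbc
  | cbbbc => ccbc
  | acccbba => acccca

ab->; ba->; bb->c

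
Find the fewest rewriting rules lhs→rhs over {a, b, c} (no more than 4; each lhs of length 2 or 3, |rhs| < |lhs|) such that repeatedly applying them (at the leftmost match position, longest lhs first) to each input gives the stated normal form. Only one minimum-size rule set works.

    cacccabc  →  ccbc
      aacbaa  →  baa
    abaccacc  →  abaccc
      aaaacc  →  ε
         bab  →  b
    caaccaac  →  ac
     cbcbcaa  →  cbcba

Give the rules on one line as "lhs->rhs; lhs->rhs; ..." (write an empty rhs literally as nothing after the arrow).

  | cacccabc => cccabc => ccbc
  | aacbaa => baa
  | abaccacc => abaccc
  | aaaacc => aac => ε

aac->; bab->b; ca->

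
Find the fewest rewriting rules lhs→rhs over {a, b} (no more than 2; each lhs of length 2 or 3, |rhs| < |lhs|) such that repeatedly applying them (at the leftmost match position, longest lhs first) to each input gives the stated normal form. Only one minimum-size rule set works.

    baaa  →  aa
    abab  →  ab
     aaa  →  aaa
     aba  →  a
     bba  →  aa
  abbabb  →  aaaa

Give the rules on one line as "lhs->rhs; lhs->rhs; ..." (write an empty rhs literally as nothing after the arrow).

  | baaa => aa
  | abab => ab
  | aaa
  | aba => a

ba->; bb->a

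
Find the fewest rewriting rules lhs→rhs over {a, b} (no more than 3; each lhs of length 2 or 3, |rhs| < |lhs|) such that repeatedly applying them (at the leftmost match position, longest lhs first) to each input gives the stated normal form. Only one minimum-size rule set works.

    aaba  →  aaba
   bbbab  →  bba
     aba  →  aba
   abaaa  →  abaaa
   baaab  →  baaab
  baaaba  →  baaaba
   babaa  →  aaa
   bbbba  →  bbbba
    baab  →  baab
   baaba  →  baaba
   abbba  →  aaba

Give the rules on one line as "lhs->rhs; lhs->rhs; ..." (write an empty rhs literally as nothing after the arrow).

abb->aa; bab->a

  | aaba
  | bbbab => bba
  | aba
  | abaaa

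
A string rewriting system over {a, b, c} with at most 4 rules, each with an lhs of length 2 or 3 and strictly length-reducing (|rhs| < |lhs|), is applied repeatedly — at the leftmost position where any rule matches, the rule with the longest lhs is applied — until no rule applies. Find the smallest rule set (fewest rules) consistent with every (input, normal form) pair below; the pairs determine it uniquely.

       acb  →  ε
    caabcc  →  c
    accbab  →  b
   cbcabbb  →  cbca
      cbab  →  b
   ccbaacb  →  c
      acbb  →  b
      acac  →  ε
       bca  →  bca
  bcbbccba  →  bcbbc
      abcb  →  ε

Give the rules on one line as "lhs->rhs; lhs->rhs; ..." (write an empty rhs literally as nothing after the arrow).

  | acb => ε
  | caabcc => caacc => cac => c
  | accbab => cbab => b
  | cbcabbb => cbcabb => cbcab => cbca

ab->a; ac->; acb->; cba->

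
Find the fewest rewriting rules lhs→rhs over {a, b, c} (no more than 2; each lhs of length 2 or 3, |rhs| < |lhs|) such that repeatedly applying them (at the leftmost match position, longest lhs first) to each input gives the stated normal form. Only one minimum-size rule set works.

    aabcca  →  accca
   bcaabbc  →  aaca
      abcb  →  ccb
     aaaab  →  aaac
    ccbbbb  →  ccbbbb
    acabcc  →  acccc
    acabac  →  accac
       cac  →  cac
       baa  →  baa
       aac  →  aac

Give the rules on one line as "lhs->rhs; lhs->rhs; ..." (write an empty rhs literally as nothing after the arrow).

ab->c; bc->a

  | aabcca => accca
  | bcaabbc => aaabbc => aacbc => aaca
  | abcb => ccb
  | aaaab => aaac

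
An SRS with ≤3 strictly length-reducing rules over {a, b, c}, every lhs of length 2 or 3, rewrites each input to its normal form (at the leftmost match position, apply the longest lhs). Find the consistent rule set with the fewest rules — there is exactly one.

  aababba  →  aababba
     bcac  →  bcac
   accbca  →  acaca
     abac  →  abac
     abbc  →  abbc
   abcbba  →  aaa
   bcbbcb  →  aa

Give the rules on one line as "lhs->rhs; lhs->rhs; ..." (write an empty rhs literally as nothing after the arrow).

bcb->c; cb->a

  | aababba
  | bcac
  | accbca => acaca
  | abac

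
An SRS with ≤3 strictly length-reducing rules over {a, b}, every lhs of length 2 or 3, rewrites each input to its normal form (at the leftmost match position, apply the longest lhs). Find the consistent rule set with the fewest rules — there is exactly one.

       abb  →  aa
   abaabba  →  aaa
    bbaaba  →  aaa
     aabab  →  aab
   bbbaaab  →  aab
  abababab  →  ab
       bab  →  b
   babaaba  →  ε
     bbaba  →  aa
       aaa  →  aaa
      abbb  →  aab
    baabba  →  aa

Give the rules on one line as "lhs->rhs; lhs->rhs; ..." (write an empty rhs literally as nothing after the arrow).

  | abb => aa
  | abaabba => abba => aaa
  | bbaaba => aaaba => aaa
  | aabab => aab

ba->; baa->; bb->a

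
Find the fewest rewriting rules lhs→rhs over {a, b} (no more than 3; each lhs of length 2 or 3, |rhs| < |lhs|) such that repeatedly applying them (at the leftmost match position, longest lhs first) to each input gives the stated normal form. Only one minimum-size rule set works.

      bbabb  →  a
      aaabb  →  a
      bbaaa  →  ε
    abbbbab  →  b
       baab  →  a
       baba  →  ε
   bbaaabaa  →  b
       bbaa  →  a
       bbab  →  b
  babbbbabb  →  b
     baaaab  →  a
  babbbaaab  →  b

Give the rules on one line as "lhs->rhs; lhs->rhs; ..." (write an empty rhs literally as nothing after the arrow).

aa->; ab->b; bb->a

  | bbabb => aabb => bb => a
  | aaabb => abb => bb => a
  | bbaaa => aaaa => aa => ε
  | abbbbab => bbbbab => abbab => bbab => aab => b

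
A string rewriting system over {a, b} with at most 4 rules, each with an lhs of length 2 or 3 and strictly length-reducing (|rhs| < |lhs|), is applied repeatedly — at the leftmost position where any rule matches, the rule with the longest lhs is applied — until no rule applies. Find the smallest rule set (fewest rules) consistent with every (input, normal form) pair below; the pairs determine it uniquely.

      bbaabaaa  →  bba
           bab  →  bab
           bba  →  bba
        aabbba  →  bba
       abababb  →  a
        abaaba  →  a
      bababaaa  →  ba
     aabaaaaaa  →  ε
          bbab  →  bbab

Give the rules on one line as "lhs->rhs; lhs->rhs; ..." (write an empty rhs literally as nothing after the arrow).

aa->; aab->; aba->a; abb->a

  | bbaabaaa => bbaaa => bba
  | bab
  | bba
  | aabbba => bba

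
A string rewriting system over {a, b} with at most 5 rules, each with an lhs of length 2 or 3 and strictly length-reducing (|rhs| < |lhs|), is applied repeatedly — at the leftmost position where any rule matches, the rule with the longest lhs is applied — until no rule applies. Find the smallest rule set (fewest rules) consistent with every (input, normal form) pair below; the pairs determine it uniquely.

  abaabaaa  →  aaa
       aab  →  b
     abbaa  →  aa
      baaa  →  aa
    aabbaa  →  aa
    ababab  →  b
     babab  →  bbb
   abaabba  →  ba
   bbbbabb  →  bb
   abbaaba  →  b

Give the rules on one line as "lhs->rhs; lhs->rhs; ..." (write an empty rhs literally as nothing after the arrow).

  | abaabaaa => ababaaa => abbaaa => bbaaa => aaa
  | aab => ab => b
  | abbaa => bbaa => aa
  | baaa => aa

ab->b; aba->ab; baa->a; bba->a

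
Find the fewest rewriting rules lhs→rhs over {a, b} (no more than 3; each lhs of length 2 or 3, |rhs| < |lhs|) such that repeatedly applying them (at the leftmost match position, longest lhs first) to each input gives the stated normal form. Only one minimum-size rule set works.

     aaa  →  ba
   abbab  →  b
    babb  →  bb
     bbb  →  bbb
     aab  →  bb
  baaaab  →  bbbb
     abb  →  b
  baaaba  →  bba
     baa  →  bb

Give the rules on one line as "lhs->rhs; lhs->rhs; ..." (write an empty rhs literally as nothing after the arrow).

aa->b; ab->

  | aaa => ba
  | abbab => bab => b
  | babb => bb
  | bbb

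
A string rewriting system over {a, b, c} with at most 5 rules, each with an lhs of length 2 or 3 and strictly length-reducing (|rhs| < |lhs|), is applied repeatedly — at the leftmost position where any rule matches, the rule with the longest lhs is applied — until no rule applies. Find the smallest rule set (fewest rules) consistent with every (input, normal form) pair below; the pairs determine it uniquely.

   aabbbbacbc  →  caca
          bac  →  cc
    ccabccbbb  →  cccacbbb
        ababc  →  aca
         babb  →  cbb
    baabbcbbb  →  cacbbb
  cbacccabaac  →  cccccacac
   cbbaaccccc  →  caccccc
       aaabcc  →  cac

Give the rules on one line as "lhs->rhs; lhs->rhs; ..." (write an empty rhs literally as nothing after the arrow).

  | aabbbbacbc => abbbbacbc => abbbccbc => abbacbc => abccbc => cacbc => caca
  | bac => cc
  | ccabccbbb => cccacbbb
  | ababc => acbc => aca

aa->a; abc->ca; ba->c; bc->a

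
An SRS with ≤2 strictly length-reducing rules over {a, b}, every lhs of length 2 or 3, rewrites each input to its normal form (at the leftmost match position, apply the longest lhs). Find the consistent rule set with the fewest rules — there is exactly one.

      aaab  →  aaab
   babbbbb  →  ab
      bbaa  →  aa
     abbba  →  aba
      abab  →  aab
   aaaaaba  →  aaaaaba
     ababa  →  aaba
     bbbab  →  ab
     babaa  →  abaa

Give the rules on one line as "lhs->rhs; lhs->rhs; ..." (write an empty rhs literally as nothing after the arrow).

bab->ab; bb->

  | aaab
  | babbbbb => abbbbb => abbb => ab
  | bbaa => aa
  | abbba => aba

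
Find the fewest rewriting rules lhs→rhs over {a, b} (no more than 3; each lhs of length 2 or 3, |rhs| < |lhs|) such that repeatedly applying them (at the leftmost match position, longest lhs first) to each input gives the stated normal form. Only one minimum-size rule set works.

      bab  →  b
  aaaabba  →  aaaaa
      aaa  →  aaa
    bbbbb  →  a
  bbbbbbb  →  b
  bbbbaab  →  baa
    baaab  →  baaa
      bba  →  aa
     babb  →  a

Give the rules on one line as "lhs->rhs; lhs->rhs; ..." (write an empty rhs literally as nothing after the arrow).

aab->aa; ab->; bb->a

  | bab => b
  | aaaabba => aaaaba => aaaaa
  | aaa
  | bbbbb => abbb => bb => a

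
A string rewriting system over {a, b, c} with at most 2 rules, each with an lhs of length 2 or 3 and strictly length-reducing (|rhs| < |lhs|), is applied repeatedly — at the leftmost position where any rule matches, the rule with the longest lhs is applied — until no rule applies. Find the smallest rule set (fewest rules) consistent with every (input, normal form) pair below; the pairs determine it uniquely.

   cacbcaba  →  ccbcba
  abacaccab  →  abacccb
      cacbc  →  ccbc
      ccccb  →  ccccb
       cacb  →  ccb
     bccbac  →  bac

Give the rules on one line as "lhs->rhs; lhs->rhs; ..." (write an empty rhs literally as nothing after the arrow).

bcc->; ca->c

  | cacbcaba => ccbcaba => ccbcba
  | abacaccab => abacccab => abacccb
  | cacbc => ccbc
  | ccccb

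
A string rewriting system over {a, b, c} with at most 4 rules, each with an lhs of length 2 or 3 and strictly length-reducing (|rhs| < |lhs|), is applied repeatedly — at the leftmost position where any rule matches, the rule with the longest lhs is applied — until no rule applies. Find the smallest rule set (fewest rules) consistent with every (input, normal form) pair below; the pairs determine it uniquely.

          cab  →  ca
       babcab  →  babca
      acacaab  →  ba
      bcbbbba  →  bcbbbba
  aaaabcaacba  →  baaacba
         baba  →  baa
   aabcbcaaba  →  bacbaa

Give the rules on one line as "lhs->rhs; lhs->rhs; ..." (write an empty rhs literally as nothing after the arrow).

aab->ba; aba->aa; caa->a; cab->ca

  | cab => ca
  | babcab => babca
  | acacaab => acaab => aab => ba
  | bcbbbba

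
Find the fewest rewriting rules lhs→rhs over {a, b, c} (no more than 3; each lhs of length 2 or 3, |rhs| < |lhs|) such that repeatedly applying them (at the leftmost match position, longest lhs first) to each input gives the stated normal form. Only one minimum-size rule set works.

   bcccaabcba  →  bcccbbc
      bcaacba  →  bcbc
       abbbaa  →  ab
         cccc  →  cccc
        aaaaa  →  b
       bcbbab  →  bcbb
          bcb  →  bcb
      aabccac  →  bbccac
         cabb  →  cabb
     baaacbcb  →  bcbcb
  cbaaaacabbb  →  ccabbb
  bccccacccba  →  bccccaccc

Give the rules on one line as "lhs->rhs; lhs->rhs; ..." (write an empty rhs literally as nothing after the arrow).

  | bcccaabcba => bcccbbcba => bcccbbc
  | bcaacba => bcbcba => bcbc
  | abbbaa => abba => ab
  | cccc

aa->b; ba->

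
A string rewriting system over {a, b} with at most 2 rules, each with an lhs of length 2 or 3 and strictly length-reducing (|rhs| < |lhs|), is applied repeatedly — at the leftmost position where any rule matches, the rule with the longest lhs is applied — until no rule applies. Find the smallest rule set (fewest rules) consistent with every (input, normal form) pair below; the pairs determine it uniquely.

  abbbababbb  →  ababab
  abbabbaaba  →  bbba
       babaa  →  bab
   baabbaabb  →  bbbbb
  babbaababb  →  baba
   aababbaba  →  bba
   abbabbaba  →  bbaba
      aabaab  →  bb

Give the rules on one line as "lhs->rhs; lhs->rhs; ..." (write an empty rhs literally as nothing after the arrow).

aa->; abb->a

  | abbbababbb => abababbb => ababab
  | abbabbaaba => aabbaaba => bbaaba => bbba
  | babaa => bab
  | baabbaabb => bbbaabb => bbbbb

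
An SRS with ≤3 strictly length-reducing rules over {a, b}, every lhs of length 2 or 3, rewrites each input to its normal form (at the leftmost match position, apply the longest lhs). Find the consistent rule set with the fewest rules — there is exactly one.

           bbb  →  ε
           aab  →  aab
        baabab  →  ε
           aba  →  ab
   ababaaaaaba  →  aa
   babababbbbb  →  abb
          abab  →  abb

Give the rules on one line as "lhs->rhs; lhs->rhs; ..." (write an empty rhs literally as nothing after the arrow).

ba->b; bbb->

  | bbb => ε
  | aab
  | baabab => babab => bbab => bbb => ε
  | aba => ab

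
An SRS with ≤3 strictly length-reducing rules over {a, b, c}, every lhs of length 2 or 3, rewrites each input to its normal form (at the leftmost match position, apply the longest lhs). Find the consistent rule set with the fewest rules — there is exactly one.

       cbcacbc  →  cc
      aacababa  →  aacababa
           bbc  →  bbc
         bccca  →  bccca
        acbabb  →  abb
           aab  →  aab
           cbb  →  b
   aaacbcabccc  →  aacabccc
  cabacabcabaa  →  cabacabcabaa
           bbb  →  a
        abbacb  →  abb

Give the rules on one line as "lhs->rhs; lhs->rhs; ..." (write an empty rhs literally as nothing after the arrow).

  | cbcacbc => cacbc => cc
  | aacababa
  | bbc
  | bccca

acb->; bbb->a; cb->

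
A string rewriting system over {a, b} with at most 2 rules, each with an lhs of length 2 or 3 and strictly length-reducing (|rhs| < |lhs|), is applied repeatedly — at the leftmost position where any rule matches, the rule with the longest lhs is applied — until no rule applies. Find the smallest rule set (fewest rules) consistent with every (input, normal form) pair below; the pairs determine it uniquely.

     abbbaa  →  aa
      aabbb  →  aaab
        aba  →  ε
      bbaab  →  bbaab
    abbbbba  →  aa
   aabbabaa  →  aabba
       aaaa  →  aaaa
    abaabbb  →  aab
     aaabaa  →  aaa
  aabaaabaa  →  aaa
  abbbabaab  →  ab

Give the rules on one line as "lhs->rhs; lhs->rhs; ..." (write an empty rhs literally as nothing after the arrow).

  | abbbaa => aabaa => aa
  | aabbb => aaab
  | aba => ε
  | bbaab

aba->; bbb->ab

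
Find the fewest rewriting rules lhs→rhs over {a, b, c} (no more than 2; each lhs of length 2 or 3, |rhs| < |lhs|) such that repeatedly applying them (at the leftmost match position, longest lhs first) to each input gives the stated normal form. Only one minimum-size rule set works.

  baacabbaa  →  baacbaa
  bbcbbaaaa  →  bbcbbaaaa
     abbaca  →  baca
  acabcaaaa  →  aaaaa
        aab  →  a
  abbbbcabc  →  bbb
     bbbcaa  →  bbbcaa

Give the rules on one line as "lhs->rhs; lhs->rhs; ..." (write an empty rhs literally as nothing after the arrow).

ab->; cc->

  | baacabbaa => baacbaa
  | bbcbbaaaa
  | abbaca => baca
  | acabcaaaa => accaaaa => aaaaa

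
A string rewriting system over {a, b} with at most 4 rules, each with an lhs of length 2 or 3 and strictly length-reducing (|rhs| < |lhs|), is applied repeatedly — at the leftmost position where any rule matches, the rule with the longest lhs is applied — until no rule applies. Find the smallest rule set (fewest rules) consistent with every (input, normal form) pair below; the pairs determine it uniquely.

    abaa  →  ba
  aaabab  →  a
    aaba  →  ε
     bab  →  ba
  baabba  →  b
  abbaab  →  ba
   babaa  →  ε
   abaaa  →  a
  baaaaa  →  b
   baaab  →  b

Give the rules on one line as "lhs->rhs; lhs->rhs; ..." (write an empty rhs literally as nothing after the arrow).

aa->b; ab->a; bb->a; bba->

  | abaa => aaa => ba
  | aaabab => babab => baab => bbb => ab => a
  | aaba => bba => ε
  | bab => ba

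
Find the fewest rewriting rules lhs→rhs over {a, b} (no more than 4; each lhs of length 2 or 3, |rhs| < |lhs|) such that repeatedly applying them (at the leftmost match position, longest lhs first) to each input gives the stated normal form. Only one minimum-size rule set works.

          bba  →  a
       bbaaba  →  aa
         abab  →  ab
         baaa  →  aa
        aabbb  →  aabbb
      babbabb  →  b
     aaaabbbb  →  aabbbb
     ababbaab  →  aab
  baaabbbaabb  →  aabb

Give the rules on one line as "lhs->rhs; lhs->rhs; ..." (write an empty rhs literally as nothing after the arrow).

aaa->aa; aba->a; ba->a; bab->

  | bba => ba => a
  | bbaaba => baaba => aaba => aa
  | abab => ab
  | baaa => aaa => aa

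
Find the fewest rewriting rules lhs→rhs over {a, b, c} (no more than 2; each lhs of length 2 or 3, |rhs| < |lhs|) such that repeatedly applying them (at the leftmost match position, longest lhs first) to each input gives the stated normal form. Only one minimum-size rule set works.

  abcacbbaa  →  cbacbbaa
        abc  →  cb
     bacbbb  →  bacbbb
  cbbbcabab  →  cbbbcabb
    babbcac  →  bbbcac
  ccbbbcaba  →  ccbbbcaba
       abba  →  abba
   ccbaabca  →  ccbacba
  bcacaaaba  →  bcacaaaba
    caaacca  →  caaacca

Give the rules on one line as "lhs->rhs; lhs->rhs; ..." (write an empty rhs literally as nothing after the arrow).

  | abcacbbaa => cbacbbaa
  | abc => cb
  | bacbbb
  | cbbbcabab => cbbbcabb

abc->cb; bab->bb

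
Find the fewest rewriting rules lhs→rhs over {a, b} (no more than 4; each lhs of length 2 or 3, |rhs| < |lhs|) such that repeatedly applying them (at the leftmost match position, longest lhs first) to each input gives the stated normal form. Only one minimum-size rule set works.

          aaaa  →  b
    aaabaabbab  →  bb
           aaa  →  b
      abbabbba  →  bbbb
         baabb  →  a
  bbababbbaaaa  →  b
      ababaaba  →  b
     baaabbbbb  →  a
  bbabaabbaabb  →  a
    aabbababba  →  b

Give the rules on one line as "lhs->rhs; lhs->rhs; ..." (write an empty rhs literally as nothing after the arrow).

aa->b; ab->a; ba->b; bab->a

  | aaaa => baa => ba => b
  | aaabaabbab => babaabbab => aaabbab => babbab => abab => aab => bb
  | aaa => ba => b
  | abbabbba => ababbba => aabbba => bbbba => bbbb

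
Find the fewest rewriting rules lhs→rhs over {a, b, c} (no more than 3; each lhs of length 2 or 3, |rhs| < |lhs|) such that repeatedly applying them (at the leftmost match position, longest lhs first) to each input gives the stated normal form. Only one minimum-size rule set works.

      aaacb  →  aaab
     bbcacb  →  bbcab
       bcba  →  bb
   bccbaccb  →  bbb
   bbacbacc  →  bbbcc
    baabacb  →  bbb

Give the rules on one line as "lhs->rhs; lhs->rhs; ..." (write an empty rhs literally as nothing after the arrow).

  | aaacb => aaab
  | bbcacb => bbcab
  | bcba => bba => bb
  | bccbaccb => bcbaccb => bbaccb => bbccb => bbcb => bbb

ba->b; cb->b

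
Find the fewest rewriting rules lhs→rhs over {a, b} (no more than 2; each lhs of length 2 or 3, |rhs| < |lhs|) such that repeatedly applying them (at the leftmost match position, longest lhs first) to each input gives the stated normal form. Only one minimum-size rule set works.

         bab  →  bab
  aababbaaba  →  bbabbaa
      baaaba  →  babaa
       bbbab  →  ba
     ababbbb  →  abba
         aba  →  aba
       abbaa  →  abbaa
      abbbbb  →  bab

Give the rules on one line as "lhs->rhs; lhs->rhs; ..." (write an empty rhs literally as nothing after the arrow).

aab->ba; bbb->a

  | bab
  | aababbaaba => baabbaaba => bbabaaba => bbabbaa
  | baaaba => babaa
  | bbbab => aab => ba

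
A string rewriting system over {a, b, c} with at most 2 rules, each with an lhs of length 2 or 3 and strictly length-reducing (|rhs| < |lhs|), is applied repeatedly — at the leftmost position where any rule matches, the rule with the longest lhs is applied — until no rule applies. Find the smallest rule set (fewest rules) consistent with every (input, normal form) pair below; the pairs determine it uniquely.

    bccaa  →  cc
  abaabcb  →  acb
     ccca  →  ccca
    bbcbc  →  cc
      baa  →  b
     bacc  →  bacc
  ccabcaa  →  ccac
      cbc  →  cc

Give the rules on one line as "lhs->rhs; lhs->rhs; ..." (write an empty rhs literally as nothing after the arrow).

aa->; bc->c

  | bccaa => ccaa => cc
  | abaabcb => abbcb => abcb => acb
  | ccca
  | bbcbc => bcbc => cbc => cc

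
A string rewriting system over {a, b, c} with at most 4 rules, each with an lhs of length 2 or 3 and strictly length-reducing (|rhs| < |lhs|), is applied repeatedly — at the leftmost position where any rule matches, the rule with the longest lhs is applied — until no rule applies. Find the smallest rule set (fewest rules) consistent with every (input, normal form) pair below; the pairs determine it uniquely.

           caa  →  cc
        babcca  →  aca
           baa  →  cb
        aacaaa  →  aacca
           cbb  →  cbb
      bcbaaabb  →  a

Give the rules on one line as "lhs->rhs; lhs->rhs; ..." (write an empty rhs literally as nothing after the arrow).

ab->; baa->cb; bc->a; caa->cc

  | caa => cc
  | babcca => bcca => aca
  | baa => cb
  | aacaaa => aacca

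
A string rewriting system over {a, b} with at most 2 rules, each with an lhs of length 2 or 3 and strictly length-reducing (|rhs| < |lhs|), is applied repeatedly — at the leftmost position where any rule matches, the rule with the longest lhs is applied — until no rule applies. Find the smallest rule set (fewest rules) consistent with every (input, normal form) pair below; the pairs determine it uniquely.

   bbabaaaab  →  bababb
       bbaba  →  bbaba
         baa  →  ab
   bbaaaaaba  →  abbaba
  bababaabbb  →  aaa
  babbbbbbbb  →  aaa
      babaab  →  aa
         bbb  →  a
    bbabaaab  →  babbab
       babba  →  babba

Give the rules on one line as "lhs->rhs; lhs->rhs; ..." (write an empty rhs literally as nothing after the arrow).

baa->ab; bbb->a

  | bbabaaaab => bbaabaab => babbaab => bababb
  | bbaba
  | baa => ab
  | bbaaaaaba => babaaaba => baababa => abbaba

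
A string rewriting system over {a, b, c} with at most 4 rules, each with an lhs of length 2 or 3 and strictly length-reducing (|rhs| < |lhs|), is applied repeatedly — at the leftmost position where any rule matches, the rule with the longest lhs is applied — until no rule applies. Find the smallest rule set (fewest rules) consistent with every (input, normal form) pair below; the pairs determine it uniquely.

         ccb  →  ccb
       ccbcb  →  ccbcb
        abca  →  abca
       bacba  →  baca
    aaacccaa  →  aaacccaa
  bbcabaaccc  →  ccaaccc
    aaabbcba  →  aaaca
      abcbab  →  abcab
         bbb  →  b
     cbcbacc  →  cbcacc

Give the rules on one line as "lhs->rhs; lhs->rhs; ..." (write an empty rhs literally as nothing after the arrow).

aba->ca; bb->; cba->ca

  | ccb
  | ccbcb
  | abca
  | bacba => baca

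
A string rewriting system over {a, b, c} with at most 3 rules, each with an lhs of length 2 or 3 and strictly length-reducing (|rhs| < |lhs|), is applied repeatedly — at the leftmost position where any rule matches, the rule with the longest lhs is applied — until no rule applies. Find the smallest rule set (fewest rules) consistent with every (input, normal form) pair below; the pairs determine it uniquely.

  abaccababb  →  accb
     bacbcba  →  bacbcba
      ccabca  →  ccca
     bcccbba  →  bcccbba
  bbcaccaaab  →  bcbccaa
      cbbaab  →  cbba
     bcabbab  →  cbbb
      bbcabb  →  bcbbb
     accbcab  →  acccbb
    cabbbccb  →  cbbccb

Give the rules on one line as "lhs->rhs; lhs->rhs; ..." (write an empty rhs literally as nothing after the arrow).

ab->; bca->cb

  | abaccababb => accababb => accabb => accb
  | bacbcba
  | ccabca => ccca
  | bcccbba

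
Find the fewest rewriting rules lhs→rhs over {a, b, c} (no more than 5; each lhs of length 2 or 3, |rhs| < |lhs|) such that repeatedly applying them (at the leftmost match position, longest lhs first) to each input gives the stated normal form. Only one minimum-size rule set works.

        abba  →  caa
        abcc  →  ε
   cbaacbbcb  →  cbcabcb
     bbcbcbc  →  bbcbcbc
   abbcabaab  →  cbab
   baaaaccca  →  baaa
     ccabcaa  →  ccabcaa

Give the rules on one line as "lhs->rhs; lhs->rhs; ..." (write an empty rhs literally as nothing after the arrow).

  | abba => caa
  | abcc => aba => ε
  | cbaacbbcb => cbabbbcb => cbcabcb
  | bbcbcbc

aba->; abb->ca; ac->b; bcc->ba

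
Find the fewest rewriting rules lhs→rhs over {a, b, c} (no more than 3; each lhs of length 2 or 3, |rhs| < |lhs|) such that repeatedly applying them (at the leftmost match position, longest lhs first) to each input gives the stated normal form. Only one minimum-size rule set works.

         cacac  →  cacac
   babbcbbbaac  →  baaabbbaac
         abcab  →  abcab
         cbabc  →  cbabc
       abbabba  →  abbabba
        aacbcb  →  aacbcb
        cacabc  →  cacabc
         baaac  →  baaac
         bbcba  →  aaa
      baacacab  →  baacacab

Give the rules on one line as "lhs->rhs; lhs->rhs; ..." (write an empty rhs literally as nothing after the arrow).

  | cacac
  | babbcbbbaac => baaabbbaac
  | abcab
  | cbabc

aba->aa; bbc->aa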